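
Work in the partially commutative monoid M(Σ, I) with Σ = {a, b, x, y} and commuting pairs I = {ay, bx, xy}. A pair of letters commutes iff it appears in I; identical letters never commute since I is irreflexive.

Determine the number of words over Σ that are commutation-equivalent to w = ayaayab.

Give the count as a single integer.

15

#0=a has no predecessor
#1=y has no predecessor
#2=a depends on [0:a]
#3=a depends on [2:a]
#4=y depends on [1:y]
#5=a depends on [3:a]
#6=b depends on [4:y, 5:a]
sources: [0:a, 1:y]
N(rest) = Σ N(rest − s) over sources s of rest; N(one piece) = 1:
  size 1 → [6]=1
  size 2 → [4,6]=1  [5,6]=1
  size 3 → [1,4,6]=1  [3,5,6]=1  [4,5,6]=2
  size 4 → [1,4,5,6]=3  [2,3,5,6]=1  [3,4,5,6]=3
  size 5 → [0,2,3,5,6]=1  [1,3,4,5,6]=6  [2,3,4,5,6]=4
  first=0(a) contributes 10
  first=1(y) contributes 5
|[w]| = 15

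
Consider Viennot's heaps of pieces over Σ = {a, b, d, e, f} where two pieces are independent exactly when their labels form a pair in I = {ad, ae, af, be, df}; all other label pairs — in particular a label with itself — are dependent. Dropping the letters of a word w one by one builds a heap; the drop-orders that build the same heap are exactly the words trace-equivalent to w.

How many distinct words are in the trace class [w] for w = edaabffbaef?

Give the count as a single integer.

#0=e has no predecessor
#1=d depends on [0:e]
#2=a has no predecessor
#3=a depends on [2:a]
#4=b depends on [1:d, 3:a]
#5=f depends on [4:b]
#6=f depends on [5:f]
#7=b depends on [6:f]
#8=a depends on [7:b]
#9=e depends on [6:f]
#10=f depends on [7:b, 9:e]
sources: [0:e, 2:a]
N(rest) = Σ N(rest − s) over sources s of rest; N(one piece) = 1:
  size 1 → [8]=1  [10]=1
  size 2 → [8,10]=2  [9,10]=1
  size 3 → [7,8,10]=2  [8,9,10]=3
  size 4 → [7,8,9,10]=5
  size 5 → [6,7,8,9,10]=5
  size 6 → [5,6,7,8,9,10]=5
  size 7 → [4,5,6,7,8,9,10]=5
  size 8 → [1,4,5,6,7,8,9,10]=5  [3,4,5,6,7,8,9,10]=5
  size 9 → [0,1,4,5,6,7,8,9,10]=5  [1,3,4,5,6,7,8,9,10]=10  [2,3,4,5,6,7,8,9,10]=5
  first=0(e) contributes 15
  first=2(a) contributes 15
|[w]| = 30

30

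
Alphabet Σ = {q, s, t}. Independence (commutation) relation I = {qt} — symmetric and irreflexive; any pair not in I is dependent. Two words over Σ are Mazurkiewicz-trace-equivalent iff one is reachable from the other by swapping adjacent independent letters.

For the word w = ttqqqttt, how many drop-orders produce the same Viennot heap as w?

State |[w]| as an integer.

56

0(t) covers ∅
1(t) covers 0:t
2(q) covers ∅
3(q) covers 2:q
4(q) covers 3:q
5(t) covers 1:t
6(t) covers 5:t
7(t) covers 6:t
floor of heap: 0:t, 2:q
completions by unplaced set U, small U first (add the entries for U minus each lowest piece of U):
  |U|=1: {4}:1  {7}:1
  |U|=2: {3,4}:1  {4,7}:2  {6,7}:1
  |U|=3: {2,3,4}:1  {3,4,7}:3  {4,6,7}:3  {5,6,7}:1
  |U|=4: {1,5,6,7}:1  {2,3,4,7}:4  {3,4,6,7}:6  {4,5,6,7}:4
  |U|=5: {0,1,5,6,7}:1  {1,4,5,6,7}:5  {2,3,4,6,7}:10  {3,4,5,6,7}:10
  |U|=6: {0,1,4,5,6,7}:6  {1,3,4,5,6,7}:15  {2,3,4,5,6,7}:20
  start at 0(t): 35
  start at 2(q): 21
sum over floor = 56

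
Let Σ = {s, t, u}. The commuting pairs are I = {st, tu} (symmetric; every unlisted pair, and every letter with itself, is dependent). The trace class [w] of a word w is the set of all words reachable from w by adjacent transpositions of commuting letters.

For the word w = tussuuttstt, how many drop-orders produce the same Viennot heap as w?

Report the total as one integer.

462

0(t) covers ∅
1(u) covers ∅
2(s) covers 1:u
3(s) covers 2:s
4(u) covers 3:s
5(u) covers 4:u
6(t) covers 0:t
7(t) covers 6:t
8(s) covers 5:u
9(t) covers 7:t
10(t) covers 9:t
floor of heap: 0:t, 1:u
completions by unplaced set U, small U first (add the entries for U minus each lowest piece of U):
  |U|=1: {8}:1  {10}:1
  |U|=2: {5,8}:1  {8,10}:2  {9,10}:1
  |U|=3: {4,5,8}:1  {5,8,10}:3  {7,9,10}:1  {8,9,10}:3
  |U|=4: {3,4,5,8}:1  {4,5,8,10}:4  {5,8,9,10}:6  {6,7,9,10}:1  {7,8,9,10}:4
  |U|=5: {0,6,7,9,10}:1  {2,3,4,5,8}:1  {3,4,5,8,10}:5  {4,5,8,9,10}:10  {5,7,8,9,10}:10  {6,7,8,9,10}:5
  |U|=6: {0,6,7,8,9,10}:6  {1,2,3,4,5,8}:1  {2,3,4,5,8,10}:6  {3,4,5,8,9,10}:15  {4,5,7,8,9,10}:20  {5,6,7,8,9,10}:15
  |U|=7: {0,5,6,7,8,9,10}:21  {1,2,3,4,5,8,10}:7  {2,3,4,5,8,9,10}:21  {3,4,5,7,8,9,10}:35  {4,5,6,7,8,9,10}:35
  |U|=8: {0,4,5,6,7,8,9,10}:56  {1,2,3,4,5,8,9,10}:28  {2,3,4,5,7,8,9,10}:56  {3,4,5,6,7,8,9,10}:70
  |U|=9: {0,3,4,5,6,7,8,9,10}:126  {1,2,3,4,5,7,8,9,10}:84  {2,3,4,5,6,7,8,9,10}:126
  start at 0(t): 210
  start at 1(u): 252
sum over floor = 462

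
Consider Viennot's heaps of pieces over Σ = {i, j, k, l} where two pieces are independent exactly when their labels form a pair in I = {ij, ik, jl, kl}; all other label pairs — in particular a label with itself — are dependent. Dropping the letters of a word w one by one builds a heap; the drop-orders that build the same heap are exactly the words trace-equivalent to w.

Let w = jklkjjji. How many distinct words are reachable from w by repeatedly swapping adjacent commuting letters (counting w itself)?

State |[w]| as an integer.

piece 0:j — minimal
piece 1:k rests on {0:j}
piece 2:l — minimal
piece 3:k rests on {1:k}
piece 4:j rests on {3:k}
piece 5:j rests on {4:j}
piece 6:j rests on {5:j}
piece 7:i rests on {2:l}
minimal pieces: {0:j, 2:l}
ways to finish when only these pieces remain (= sum over removing one remaining piece with nothing left below it):
  1 left: {6}→1  {7}→1
  2 left: {2,7}→1  {5,6}→1  {6,7}→2
  3 left: {2,6,7}→3  {4,5,6}→1  {5,6,7}→3
  4 left: {2,5,6,7}→6  {3,4,5,6}→1  {4,5,6,7}→4
  5 left: {1,3,4,5,6}→1  {2,4,5,6,7}→10  {3,4,5,6,7}→5
  6 left: {0,1,3,4,5,6}→1  {1,3,4,5,6,7}→6  {2,3,4,5,6,7}→15
  placing 0:j first → 21 extensions
  placing 2:l first → 7 extensions
total linear extensions = 28

28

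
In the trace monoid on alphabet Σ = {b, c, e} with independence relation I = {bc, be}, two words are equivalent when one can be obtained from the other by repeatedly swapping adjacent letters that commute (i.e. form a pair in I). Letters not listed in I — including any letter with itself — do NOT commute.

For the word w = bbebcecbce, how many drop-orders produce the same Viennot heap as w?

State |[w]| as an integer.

#0=b has no predecessor
#1=b depends on [0:b]
#2=e has no predecessor
#3=b depends on [1:b]
#4=c depends on [2:e]
#5=e depends on [4:c]
#6=c depends on [5:e]
#7=b depends on [3:b]
#8=c depends on [6:c]
#9=e depends on [8:c]
sources: [0:b, 2:e]
N(rest) = Σ N(rest − s) over sources s of rest; N(one piece) = 1:
  size 1 → [7]=1  [9]=1
  size 2 → [3,7]=1  [7,9]=2  [8,9]=1
  size 3 → [1,3,7]=1  [3,7,9]=3  [6,8,9]=1  [7,8,9]=3
  size 4 → [0,1,3,7]=1  [1,3,7,9]=4  [3,7,8,9]=6  [5,6,8,9]=1  [6,7,8,9]=4
  size 5 → [0,1,3,7,9]=5  [1,3,7,8,9]=10  [3,6,7,8,9]=10  [4,5,6,8,9]=1  [5,6,7,8,9]=5
  size 6 → [0,1,3,7,8,9]=15  [1,3,6,7,8,9]=20  [2,4,5,6,8,9]=1  [3,5,6,7,8,9]=15  [4,5,6,7,8,9]=6
  size 7 → [0,1,3,6,7,8,9]=35  [1,3,5,6,7,8,9]=35  [2,4,5,6,7,8,9]=7  [3,4,5,6,7,8,9]=21
  size 8 → [0,1,3,5,6,7,8,9]=70  [1,3,4,5,6,7,8,9]=56  [2,3,4,5,6,7,8,9]=28
  first=0(b) contributes 84
  first=2(e) contributes 126
|[w]| = 210

210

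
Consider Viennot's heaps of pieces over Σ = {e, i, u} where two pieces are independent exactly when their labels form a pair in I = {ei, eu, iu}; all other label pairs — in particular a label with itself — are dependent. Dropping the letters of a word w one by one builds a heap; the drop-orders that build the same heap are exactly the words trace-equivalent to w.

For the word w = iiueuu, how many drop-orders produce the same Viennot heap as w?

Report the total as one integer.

60

piece 0:i — minimal
piece 1:i rests on {0:i}
piece 2:u — minimal
piece 3:e — minimal
piece 4:u rests on {2:u}
piece 5:u rests on {4:u}
minimal pieces: {0:i, 2:u, 3:e}
ways to finish when only these pieces remain (= sum over removing one remaining piece with nothing left below it):
  1 left: {1}→1  {3}→1  {5}→1
  2 left: {0,1}→1  {1,3}→2  {1,5}→2  {3,5}→2  {4,5}→1
  3 left: {0,1,3}→3  {0,1,5}→3  {1,3,5}→6  {1,4,5}→3  {2,4,5}→1  {3,4,5}→3
  4 left: {0,1,3,5}→12  {0,1,4,5}→6  {1,2,4,5}→4  {1,3,4,5}→12  {2,3,4,5}→4
  placing 0:i first → 20 extensions
  placing 2:u first → 30 extensions
  placing 3:e first → 10 extensions
total linear extensions = 60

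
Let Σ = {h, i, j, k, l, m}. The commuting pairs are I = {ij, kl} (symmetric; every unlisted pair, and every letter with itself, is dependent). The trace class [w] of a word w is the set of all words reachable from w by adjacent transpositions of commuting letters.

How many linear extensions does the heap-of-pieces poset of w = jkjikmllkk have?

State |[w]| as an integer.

drop 0:j onto floor
drop 1:k onto {0:j}
drop 2:j onto {1:k}
drop 3:i onto {1:k}
drop 4:k onto {2:j, 3:i}
drop 5:m onto {4:k}
drop 6:l onto {5:m}
drop 7:l onto {6:l}
drop 8:k onto {5:m}
drop 9:k onto {8:k}
ground layer = {0:j}
drop-orders for the pieces not yet dropped (sum over which currently-grounded one goes next):
  1 to go: {7} 1  {9} 1
  2 to go: {6,7} 1  {7,9} 2  {8,9} 1
  3 to go: {6,7,9} 3  {7,8,9} 3
  4 to go: {6,7,8,9} 6
  5 to go: {5,6,7,8,9} 6
  6 to go: {4,5,6,7,8,9} 6
  7 to go: {2,4,5,6,7,8,9} 6  {3,4,5,6,7,8,9} 6
  8 to go: {2,3,4,5,6,7,8,9} 12
  if 0:j drops first: 12 orders

12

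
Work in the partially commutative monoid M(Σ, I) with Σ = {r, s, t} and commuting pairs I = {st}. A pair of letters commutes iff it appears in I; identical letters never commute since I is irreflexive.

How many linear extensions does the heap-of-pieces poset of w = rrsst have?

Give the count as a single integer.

piece 0:r — minimal
piece 1:r rests on {0:r}
piece 2:s rests on {1:r}
piece 3:s rests on {2:s}
piece 4:t rests on {1:r}
minimal pieces: {0:r}
ways to finish when only these pieces remain (= sum over removing one remaining piece with nothing left below it):
  1 left: {3}→1  {4}→1
  2 left: {2,3}→1  {3,4}→2
  3 left: {2,3,4}→3
  placing 0:r first → 3 extensions

3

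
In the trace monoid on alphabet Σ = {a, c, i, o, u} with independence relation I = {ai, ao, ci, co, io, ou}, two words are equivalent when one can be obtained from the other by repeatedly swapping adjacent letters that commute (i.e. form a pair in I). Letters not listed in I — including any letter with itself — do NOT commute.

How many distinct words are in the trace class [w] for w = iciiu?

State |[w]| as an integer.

4

drop 0:i onto floor
drop 1:c onto floor
drop 2:i onto {0:i}
drop 3:i onto {2:i}
drop 4:u onto {1:c, 3:i}
ground layer = {0:i, 1:c}
drop-orders for the pieces not yet dropped (sum over which currently-grounded one goes next):
  1 to go: {4} 1
  2 to go: {1,4} 1  {3,4} 1
  3 to go: {1,3,4} 2  {2,3,4} 1
  if 0:i drops first: 3 orders
  if 1:c drops first: 1 orders
heap linearizations: 4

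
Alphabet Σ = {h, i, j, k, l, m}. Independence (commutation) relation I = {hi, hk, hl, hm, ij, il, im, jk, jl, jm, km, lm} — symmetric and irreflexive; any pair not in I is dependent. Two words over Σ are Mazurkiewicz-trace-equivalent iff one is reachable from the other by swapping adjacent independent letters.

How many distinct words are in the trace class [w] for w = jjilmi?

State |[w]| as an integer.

180

piece 0:j — minimal
piece 1:j rests on {0:j}
piece 2:i — minimal
piece 3:l — minimal
piece 4:m — minimal
piece 5:i rests on {2:i}
minimal pieces: {0:j, 2:i, 3:l, 4:m}
ways to finish when only these pieces remain (= sum over removing one remaining piece with nothing left below it):
  1 left: {1}→1  {3}→1  {4}→1  {5}→1
  2 left: {0,1}→1  {1,3}→2  {1,4}→2  {1,5}→2  {2,5}→1  {3,4}→2  {3,5}→2  {4,5}→2
  3 left: {0,1,3}→3  {0,1,4}→3  {0,1,5}→3  {1,2,5}→3  {1,3,4}→6  {1,3,5}→6  {1,4,5}→6  {2,3,5}→3  {2,4,5}→3  {3,4,5}→6
  4 left: {0,1,2,5}→6  {0,1,3,4}→12  {0,1,3,5}→12  {0,1,4,5}→12  {1,2,3,5}→12  {1,2,4,5}→12  {1,3,4,5}→24  {2,3,4,5}→12
  placing 0:j first → 60 extensions
  placing 2:i first → 60 extensions
  placing 3:l first → 30 extensions
  placing 4:m first → 30 extensions
total linear extensions = 180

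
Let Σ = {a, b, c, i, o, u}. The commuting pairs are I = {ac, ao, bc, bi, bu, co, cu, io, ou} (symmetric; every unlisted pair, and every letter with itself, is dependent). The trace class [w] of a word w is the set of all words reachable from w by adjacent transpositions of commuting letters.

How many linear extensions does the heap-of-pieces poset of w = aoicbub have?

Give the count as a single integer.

#0=a has no predecessor
#1=o has no predecessor
#2=i depends on [0:a]
#3=c depends on [2:i]
#4=b depends on [0:a, 1:o]
#5=u depends on [2:i]
#6=b depends on [4:b]
sources: [0:a, 1:o]
N(rest) = Σ N(rest − s) over sources s of rest; N(one piece) = 1:
  size 1 → [3]=1  [5]=1  [6]=1
  size 2 → [3,5]=2  [3,6]=2  [4,6]=1  [5,6]=2
  size 3 → [1,4,6]=1  [2,3,5]=2  [3,4,6]=3  [3,5,6]=6  [4,5,6]=3
  size 4 → [1,3,4,6]=4  [1,4,5,6]=4  [2,3,5,6]=8  [3,4,5,6]=12
  size 5 → [1,3,4,5,6]=20  [2,3,4,5,6]=20
  first=0(a) contributes 40
  first=1(o) contributes 20
|[w]| = 60

60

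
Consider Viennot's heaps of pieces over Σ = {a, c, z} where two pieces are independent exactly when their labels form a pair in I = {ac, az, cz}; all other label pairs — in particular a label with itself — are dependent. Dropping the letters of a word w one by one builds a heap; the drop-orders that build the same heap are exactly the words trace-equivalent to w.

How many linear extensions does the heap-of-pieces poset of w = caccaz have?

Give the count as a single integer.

60

0(c) covers ∅
1(a) covers ∅
2(c) covers 0:c
3(c) covers 2:c
4(a) covers 1:a
5(z) covers ∅
floor of heap: 0:c, 1:a, 5:z
completions by unplaced set U, small U first (add the entries for U minus each lowest piece of U):
  |U|=1: {3}:1  {4}:1  {5}:1
  |U|=2: {1,4}:1  {2,3}:1  {3,4}:2  {3,5}:2  {4,5}:2
  |U|=3: {0,2,3}:1  {1,3,4}:3  {1,4,5}:3  {2,3,4}:3  {2,3,5}:3  {3,4,5}:6
  |U|=4: {0,2,3,4}:4  {0,2,3,5}:4  {1,2,3,4}:6  {1,3,4,5}:12  {2,3,4,5}:12
  start at 0(c): 30
  start at 1(a): 20
  start at 5(z): 10
sum over floor = 60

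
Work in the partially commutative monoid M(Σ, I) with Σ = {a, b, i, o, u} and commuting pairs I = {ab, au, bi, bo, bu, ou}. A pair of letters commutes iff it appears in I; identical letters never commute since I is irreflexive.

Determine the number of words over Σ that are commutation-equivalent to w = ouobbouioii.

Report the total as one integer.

550

0(o) covers ∅
1(u) covers ∅
2(o) covers 0:o
3(b) covers ∅
4(b) covers 3:b
5(o) covers 2:o
6(u) covers 1:u
7(i) covers 5:o, 6:u
8(o) covers 7:i
9(i) covers 8:o
10(i) covers 9:i
floor of heap: 0:o, 1:u, 3:b
completions by unplaced set U, small U first (add the entries for U minus each lowest piece of U):
  |U|=1: {4}:1  {10}:1
  |U|=2: {3,4}:1  {4,10}:2  {9,10}:1
  |U|=3: {3,4,10}:3  {4,9,10}:3  {8,9,10}:1
  |U|=4: {3,4,9,10}:6  {4,8,9,10}:4  {7,8,9,10}:1
  |U|=5: {3,4,8,9,10}:10  {4,7,8,9,10}:5  {5,7,8,9,10}:1  {6,7,8,9,10}:1
  |U|=6: {1,6,7,8,9,10}:1  {2,5,7,8,9,10}:1  {3,4,7,8,9,10}:15  {4,5,7,8,9,10}:6  {4,6,7,8,9,10}:6  {5,6,7,8,9,10}:2
  |U|=7: {0,2,5,7,8,9,10}:1  {1,4,6,7,8,9,10}:7  {1,5,6,7,8,9,10}:3  {2,4,5,7,8,9,10}:7  {2,5,6,7,8,9,10}:3  {3,4,5,7,8,9,10}:21  {3,4,6,7,8,9,10}:21  {4,5,6,7,8,9,10}:14
  |U|=8: {0,2,4,5,7,8,9,10}:8  {0,2,5,6,7,8,9,10}:4  {1,2,5,6,7,8,9,10}:6  {1,3,4,6,7,8,9,10}:28  {1,4,5,6,7,8,9,10}:24  {2,3,4,5,7,8,9,10}:28  {2,4,5,6,7,8,9,10}:24  {3,4,5,6,7,8,9,10}:56
  |U|=9: {0,1,2,5,6,7,8,9,10}:10  {0,2,3,4,5,7,8,9,10}:36  {0,2,4,5,6,7,8,9,10}:36  {1,2,4,5,6,7,8,9,10}:54  {1,3,4,5,6,7,8,9,10}:108  {2,3,4,5,6,7,8,9,10}:108
  start at 0(o): 270
  start at 1(u): 180
  start at 3(b): 100
sum over floor = 550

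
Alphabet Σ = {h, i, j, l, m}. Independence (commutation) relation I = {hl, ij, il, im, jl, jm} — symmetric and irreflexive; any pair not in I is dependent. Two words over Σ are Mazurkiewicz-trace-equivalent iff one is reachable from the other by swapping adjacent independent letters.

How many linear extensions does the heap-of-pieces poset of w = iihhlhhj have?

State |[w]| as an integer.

0(i) covers ∅
1(i) covers 0:i
2(h) covers 1:i
3(h) covers 2:h
4(l) covers ∅
5(h) covers 3:h
6(h) covers 5:h
7(j) covers 6:h
floor of heap: 0:i, 4:l
completions by unplaced set U, small U first (add the entries for U minus each lowest piece of U):
  |U|=1: {4}:1  {7}:1
  |U|=2: {4,7}:2  {6,7}:1
  |U|=3: {4,6,7}:3  {5,6,7}:1
  |U|=4: {3,5,6,7}:1  {4,5,6,7}:4
  |U|=5: {2,3,5,6,7}:1  {3,4,5,6,7}:5
  |U|=6: {1,2,3,5,6,7}:1  {2,3,4,5,6,7}:6
  start at 0(i): 7
  start at 4(l): 1
sum over floor = 8

8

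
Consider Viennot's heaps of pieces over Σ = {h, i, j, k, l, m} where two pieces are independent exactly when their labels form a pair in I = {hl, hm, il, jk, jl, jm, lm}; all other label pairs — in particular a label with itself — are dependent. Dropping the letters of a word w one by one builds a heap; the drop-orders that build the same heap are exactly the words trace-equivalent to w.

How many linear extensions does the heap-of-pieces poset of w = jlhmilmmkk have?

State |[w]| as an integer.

84

piece 0:j — minimal
piece 1:l — minimal
piece 2:h rests on {0:j}
piece 3:m — minimal
piece 4:i rests on {2:h, 3:m}
piece 5:l rests on {1:l}
piece 6:m rests on {4:i}
piece 7:m rests on {6:m}
piece 8:k rests on {5:l, 7:m}
piece 9:k rests on {8:k}
minimal pieces: {0:j, 1:l, 3:m}
ways to finish when only these pieces remain (= sum over removing one remaining piece with nothing left below it):
  1 left: {9}→1
  2 left: {8,9}→1
  3 left: {5,8,9}→1  {7,8,9}→1
  4 left: {1,5,8,9}→1  {5,7,8,9}→2  {6,7,8,9}→1
  5 left: {1,5,7,8,9}→3  {4,6,7,8,9}→1  {5,6,7,8,9}→3
  6 left: {1,5,6,7,8,9}→6  {2,4,6,7,8,9}→1  {3,4,6,7,8,9}→1  {4,5,6,7,8,9}→4
  7 left: {0,2,4,6,7,8,9}→1  {1,4,5,6,7,8,9}→10  {2,3,4,6,7,8,9}→2  {2,4,5,6,7,8,9}→5  {3,4,5,6,7,8,9}→5
  8 left: {0,2,3,4,6,7,8,9}→3  {0,2,4,5,6,7,8,9}→6  {1,2,4,5,6,7,8,9}→15  {1,3,4,5,6,7,8,9}→15  {2,3,4,5,6,7,8,9}→12
  placing 0:j first → 42 extensions
  placing 1:l first → 21 extensions
  placing 3:m first → 21 extensions
total linear extensions = 84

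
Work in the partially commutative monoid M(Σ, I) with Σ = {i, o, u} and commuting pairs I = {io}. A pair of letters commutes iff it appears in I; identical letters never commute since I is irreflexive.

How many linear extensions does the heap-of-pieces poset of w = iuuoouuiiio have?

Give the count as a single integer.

drop 0:i onto floor
drop 1:u onto {0:i}
drop 2:u onto {1:u}
drop 3:o onto {2:u}
drop 4:o onto {3:o}
drop 5:u onto {4:o}
drop 6:u onto {5:u}
drop 7:i onto {6:u}
drop 8:i onto {7:i}
drop 9:i onto {8:i}
drop 10:o onto {6:u}
ground layer = {0:i}
drop-orders for the pieces not yet dropped (sum over which currently-grounded one goes next):
  1 to go: {9} 1  {10} 1
  2 to go: {8,9} 1  {9,10} 2
  3 to go: {7,8,9} 1  {8,9,10} 3
  4 to go: {7,8,9,10} 4
  5 to go: {6,7,8,9,10} 4
  6 to go: {5,6,7,8,9,10} 4
  7 to go: {4,5,6,7,8,9,10} 4
  8 to go: {3,4,5,6,7,8,9,10} 4
  9 to go: {2,3,4,5,6,7,8,9,10} 4
  if 0:i drops first: 4 orders

4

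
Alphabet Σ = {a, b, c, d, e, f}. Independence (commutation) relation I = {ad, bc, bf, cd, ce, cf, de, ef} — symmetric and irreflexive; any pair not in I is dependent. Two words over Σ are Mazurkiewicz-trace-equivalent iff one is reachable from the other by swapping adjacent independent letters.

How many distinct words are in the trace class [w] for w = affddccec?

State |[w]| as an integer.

280

0(a) covers ∅
1(f) covers 0:a
2(f) covers 1:f
3(d) covers 2:f
4(d) covers 3:d
5(c) covers 0:a
6(c) covers 5:c
7(e) covers 0:a
8(c) covers 6:c
floor of heap: 0:a
completions by unplaced set U, small U first (add the entries for U minus each lowest piece of U):
  |U|=1: {4}:1  {7}:1  {8}:1
  |U|=2: {3,4}:1  {4,7}:2  {4,8}:2  {6,8}:1  {7,8}:2
  |U|=3: {2,3,4}:1  {3,4,7}:3  {3,4,8}:3  {4,6,8}:3  {4,7,8}:6  {5,6,8}:1  {6,7,8}:3
  |U|=4: {1,2,3,4}:1  {2,3,4,7}:4  {2,3,4,8}:4  {3,4,6,8}:6  {3,4,7,8}:12  {4,5,6,8}:4  {4,6,7,8}:12  {5,6,7,8}:4
  |U|=5: {1,2,3,4,7}:5  {1,2,3,4,8}:5  {2,3,4,6,8}:10  {2,3,4,7,8}:20  {3,4,5,6,8}:10  {3,4,6,7,8}:30  {4,5,6,7,8}:20
  |U|=6: {1,2,3,4,6,8}:15  {1,2,3,4,7,8}:30  {2,3,4,5,6,8}:20  {2,3,4,6,7,8}:60  {3,4,5,6,7,8}:60
  |U|=7: {1,2,3,4,5,6,8}:35  {1,2,3,4,6,7,8}:105  {2,3,4,5,6,7,8}:140
  start at 0(a): 280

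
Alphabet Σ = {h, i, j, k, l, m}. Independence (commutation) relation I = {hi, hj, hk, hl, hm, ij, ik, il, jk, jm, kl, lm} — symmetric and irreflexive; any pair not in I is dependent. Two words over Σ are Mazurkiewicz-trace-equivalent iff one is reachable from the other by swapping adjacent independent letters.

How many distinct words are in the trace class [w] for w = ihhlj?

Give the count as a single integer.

drop 0:i onto floor
drop 1:h onto floor
drop 2:h onto {1:h}
drop 3:l onto floor
drop 4:j onto {3:l}
ground layer = {0:i, 1:h, 3:l}
drop-orders for the pieces not yet dropped (sum over which currently-grounded one goes next):
  1 to go: {0} 1  {2} 1  {4} 1
  2 to go: {0,2} 2  {0,4} 2  {1,2} 1  {2,4} 2  {3,4} 1
  3 to go: {0,1,2} 3  {0,2,4} 6  {0,3,4} 3  {1,2,4} 3  {2,3,4} 3
  if 0:i drops first: 6 orders
  if 1:h drops first: 12 orders
  if 3:l drops first: 12 orders
heap linearizations: 30

30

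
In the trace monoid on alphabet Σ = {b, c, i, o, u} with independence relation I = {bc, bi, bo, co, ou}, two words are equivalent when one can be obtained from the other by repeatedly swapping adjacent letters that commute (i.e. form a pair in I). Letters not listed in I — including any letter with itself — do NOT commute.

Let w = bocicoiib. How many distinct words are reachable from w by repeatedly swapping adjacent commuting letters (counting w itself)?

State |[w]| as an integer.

144

#0=b has no predecessor
#1=o has no predecessor
#2=c has no predecessor
#3=i depends on [1:o, 2:c]
#4=c depends on [3:i]
#5=o depends on [3:i]
#6=i depends on [4:c, 5:o]
#7=i depends on [6:i]
#8=b depends on [0:b]
sources: [0:b, 1:o, 2:c]
N(rest) = Σ N(rest − s) over sources s of rest; N(one piece) = 1:
  size 1 → [7]=1  [8]=1
  size 2 → [0,8]=1  [6,7]=1  [7,8]=2
  size 3 → [0,7,8]=3  [4,6,7]=1  [5,6,7]=1  [6,7,8]=3
  size 4 → [0,6,7,8]=6  [4,5,6,7]=2  [4,6,7,8]=4  [5,6,7,8]=4
  size 5 → [0,4,6,7,8]=10  [0,5,6,7,8]=10  [3,4,5,6,7]=2  [4,5,6,7,8]=10
  size 6 → [0,4,5,6,7,8]=30  [1,3,4,5,6,7]=2  [2,3,4,5,6,7]=2  [3,4,5,6,7,8]=12
  size 7 → [0,3,4,5,6,7,8]=42  [1,2,3,4,5,6,7]=4  [1,3,4,5,6,7,8]=14  [2,3,4,5,6,7,8]=14
  first=0(b) contributes 32
  first=1(o) contributes 56
  first=2(c) contributes 56
|[w]| = 144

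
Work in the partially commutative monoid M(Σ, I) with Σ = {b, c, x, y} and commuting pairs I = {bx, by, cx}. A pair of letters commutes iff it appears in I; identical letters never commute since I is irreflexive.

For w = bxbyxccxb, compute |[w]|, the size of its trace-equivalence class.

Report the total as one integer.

81

0(b) covers ∅
1(x) covers ∅
2(b) covers 0:b
3(y) covers 1:x
4(x) covers 3:y
5(c) covers 2:b, 3:y
6(c) covers 5:c
7(x) covers 4:x
8(b) covers 6:c
floor of heap: 0:b, 1:x
completions by unplaced set U, small U first (add the entries for U minus each lowest piece of U):
  |U|=1: {7}:1  {8}:1
  |U|=2: {4,7}:1  {6,8}:1  {7,8}:2
  |U|=3: {4,7,8}:3  {5,6,8}:1  {6,7,8}:3
  |U|=4: {2,5,6,8}:1  {4,6,7,8}:6  {5,6,7,8}:4
  |U|=5: {0,2,5,6,8}:1  {2,5,6,7,8}:5  {4,5,6,7,8}:10
  |U|=6: {0,2,5,6,7,8}:6  {2,4,5,6,7,8}:15  {3,4,5,6,7,8}:10
  |U|=7: {0,2,4,5,6,7,8}:21  {1,3,4,5,6,7,8}:10  {2,3,4,5,6,7,8}:25
  start at 0(b): 35
  start at 1(x): 46
sum over floor = 81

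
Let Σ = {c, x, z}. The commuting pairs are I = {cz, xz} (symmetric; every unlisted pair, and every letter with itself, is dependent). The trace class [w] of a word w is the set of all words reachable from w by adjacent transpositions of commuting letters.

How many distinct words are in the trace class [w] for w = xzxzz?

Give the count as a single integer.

10

drop 0:x onto floor
drop 1:z onto floor
drop 2:x onto {0:x}
drop 3:z onto {1:z}
drop 4:z onto {3:z}
ground layer = {0:x, 1:z}
drop-orders for the pieces not yet dropped (sum over which currently-grounded one goes next):
  1 to go: {2} 1  {4} 1
  2 to go: {0,2} 1  {2,4} 2  {3,4} 1
  3 to go: {0,2,4} 3  {1,3,4} 1  {2,3,4} 3
  if 0:x drops first: 4 orders
  if 1:z drops first: 6 orders
heap linearizations: 10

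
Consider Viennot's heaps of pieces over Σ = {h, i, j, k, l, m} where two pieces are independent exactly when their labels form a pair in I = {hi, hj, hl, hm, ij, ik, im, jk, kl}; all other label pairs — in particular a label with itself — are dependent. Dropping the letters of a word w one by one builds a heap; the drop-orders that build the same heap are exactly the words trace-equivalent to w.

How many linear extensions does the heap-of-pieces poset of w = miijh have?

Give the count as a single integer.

#0=m has no predecessor
#1=i has no predecessor
#2=i depends on [1:i]
#3=j depends on [0:m]
#4=h has no predecessor
sources: [0:m, 1:i, 4:h]
N(rest) = Σ N(rest − s) over sources s of rest; N(one piece) = 1:
  size 1 → [2]=1  [3]=1  [4]=1
  size 2 → [0,3]=1  [1,2]=1  [2,3]=2  [2,4]=2  [3,4]=2
  size 3 → [0,2,3]=3  [0,3,4]=3  [1,2,3]=3  [1,2,4]=3  [2,3,4]=6
  first=0(m) contributes 12
  first=1(i) contributes 12
  first=4(h) contributes 6
|[w]| = 30

30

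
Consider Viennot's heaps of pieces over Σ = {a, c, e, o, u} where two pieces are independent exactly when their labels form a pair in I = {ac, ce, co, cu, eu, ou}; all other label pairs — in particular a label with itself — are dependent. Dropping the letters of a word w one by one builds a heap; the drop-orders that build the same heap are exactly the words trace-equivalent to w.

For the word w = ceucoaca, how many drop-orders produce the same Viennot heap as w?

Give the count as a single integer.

168

drop 0:c onto floor
drop 1:e onto floor
drop 2:u onto floor
drop 3:c onto {0:c}
drop 4:o onto {1:e}
drop 5:a onto {2:u, 4:o}
drop 6:c onto {3:c}
drop 7:a onto {5:a}
ground layer = {0:c, 1:e, 2:u}
drop-orders for the pieces not yet dropped (sum over which currently-grounded one goes next):
  1 to go: {6} 1  {7} 1
  2 to go: {3,6} 1  {5,7} 1  {6,7} 2
  3 to go: {0,3,6} 1  {2,5,7} 1  {3,6,7} 3  {4,5,7} 1  {5,6,7} 3
  4 to go: {0,3,6,7} 4  {1,4,5,7} 1  {2,4,5,7} 2  {2,5,6,7} 4  {3,5,6,7} 6  {4,5,6,7} 4
  5 to go: {0,3,5,6,7} 10  {1,2,4,5,7} 3  {1,4,5,6,7} 5  {2,3,5,6,7} 10  {2,4,5,6,7} 10  {3,4,5,6,7} 10
  6 to go: {0,2,3,5,6,7} 20  {0,3,4,5,6,7} 20  {1,2,4,5,6,7} 18  {1,3,4,5,6,7} 15  {2,3,4,5,6,7} 30
  if 0:c drops first: 63 orders
  if 1:e drops first: 70 orders
  if 2:u drops first: 35 orders
heap linearizations: 168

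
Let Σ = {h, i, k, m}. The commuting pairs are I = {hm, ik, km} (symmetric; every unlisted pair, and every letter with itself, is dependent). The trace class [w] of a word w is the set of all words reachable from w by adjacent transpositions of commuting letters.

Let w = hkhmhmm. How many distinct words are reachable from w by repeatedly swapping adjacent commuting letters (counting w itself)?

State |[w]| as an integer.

35

0(h) covers ∅
1(k) covers 0:h
2(h) covers 1:k
3(m) covers ∅
4(h) covers 2:h
5(m) covers 3:m
6(m) covers 5:m
floor of heap: 0:h, 3:m
completions by unplaced set U, small U first (add the entries for U minus each lowest piece of U):
  |U|=1: {4}:1  {6}:1
  |U|=2: {2,4}:1  {4,6}:2  {5,6}:1
  |U|=3: {1,2,4}:1  {2,4,6}:3  {3,5,6}:1  {4,5,6}:3
  |U|=4: {0,1,2,4}:1  {1,2,4,6}:4  {2,4,5,6}:6  {3,4,5,6}:4
  |U|=5: {0,1,2,4,6}:5  {1,2,4,5,6}:10  {2,3,4,5,6}:10
  start at 0(h): 20
  start at 3(m): 15
sum over floor = 35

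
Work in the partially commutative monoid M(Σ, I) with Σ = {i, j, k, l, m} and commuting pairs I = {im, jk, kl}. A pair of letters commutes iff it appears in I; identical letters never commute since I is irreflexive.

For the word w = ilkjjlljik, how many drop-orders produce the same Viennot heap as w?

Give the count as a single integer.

0(i) covers ∅
1(l) covers 0:i
2(k) covers 0:i
3(j) covers 1:l
4(j) covers 3:j
5(l) covers 4:j
6(l) covers 5:l
7(j) covers 6:l
8(i) covers 2:k, 7:j
9(k) covers 8:i
floor of heap: 0:i
completions by unplaced set U, small U first (add the entries for U minus each lowest piece of U):
  |U|=1: {9}:1
  |U|=2: {8,9}:1
  |U|=3: {2,8,9}:1  {7,8,9}:1
  |U|=4: {2,7,8,9}:2  {6,7,8,9}:1
  |U|=5: {2,6,7,8,9}:3  {5,6,7,8,9}:1
  |U|=6: {2,5,6,7,8,9}:4  {4,5,6,7,8,9}:1
  |U|=7: {2,4,5,6,7,8,9}:5  {3,4,5,6,7,8,9}:1
  |U|=8: {1,3,4,5,6,7,8,9}:1  {2,3,4,5,6,7,8,9}:6
  start at 0(i): 7

7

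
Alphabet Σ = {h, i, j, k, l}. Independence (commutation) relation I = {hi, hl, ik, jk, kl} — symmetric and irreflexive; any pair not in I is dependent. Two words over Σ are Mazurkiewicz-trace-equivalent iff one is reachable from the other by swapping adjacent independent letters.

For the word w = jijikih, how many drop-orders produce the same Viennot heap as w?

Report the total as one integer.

15

drop 0:j onto floor
drop 1:i onto {0:j}
drop 2:j onto {1:i}
drop 3:i onto {2:j}
drop 4:k onto floor
drop 5:i onto {3:i}
drop 6:h onto {2:j, 4:k}
ground layer = {0:j, 4:k}
drop-orders for the pieces not yet dropped (sum over which currently-grounded one goes next):
  1 to go: {5} 1  {6} 1
  2 to go: {3,5} 1  {4,6} 1  {5,6} 2
  3 to go: {3,5,6} 3  {4,5,6} 3
  4 to go: {2,3,5,6} 3  {3,4,5,6} 6
  5 to go: {1,2,3,5,6} 3  {2,3,4,5,6} 9
  if 0:j drops first: 12 orders
  if 4:k drops first: 3 orders
heap linearizations: 15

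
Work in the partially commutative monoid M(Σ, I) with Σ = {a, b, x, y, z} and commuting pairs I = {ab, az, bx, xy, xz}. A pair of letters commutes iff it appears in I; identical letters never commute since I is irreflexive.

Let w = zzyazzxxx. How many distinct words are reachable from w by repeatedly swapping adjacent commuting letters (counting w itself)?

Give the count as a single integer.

15

0(z) covers ∅
1(z) covers 0:z
2(y) covers 1:z
3(a) covers 2:y
4(z) covers 2:y
5(z) covers 4:z
6(x) covers 3:a
7(x) covers 6:x
8(x) covers 7:x
floor of heap: 0:z
completions by unplaced set U, small U first (add the entries for U minus each lowest piece of U):
  |U|=1: {5}:1  {8}:1
  |U|=2: {4,5}:1  {5,8}:2  {7,8}:1
  |U|=3: {4,5,8}:3  {5,7,8}:3  {6,7,8}:1
  |U|=4: {3,6,7,8}:1  {4,5,7,8}:6  {5,6,7,8}:4
  |U|=5: {3,5,6,7,8}:5  {4,5,6,7,8}:10
  |U|=6: {3,4,5,6,7,8}:15
  |U|=7: {2,3,4,5,6,7,8}:15
  start at 0(z): 15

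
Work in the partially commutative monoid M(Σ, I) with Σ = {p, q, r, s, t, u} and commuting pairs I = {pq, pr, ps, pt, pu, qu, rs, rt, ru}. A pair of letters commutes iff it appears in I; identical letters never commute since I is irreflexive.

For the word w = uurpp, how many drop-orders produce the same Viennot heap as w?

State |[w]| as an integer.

drop 0:u onto floor
drop 1:u onto {0:u}
drop 2:r onto floor
drop 3:p onto floor
drop 4:p onto {3:p}
ground layer = {0:u, 2:r, 3:p}
drop-orders for the pieces not yet dropped (sum over which currently-grounded one goes next):
  1 to go: {1} 1  {2} 1  {4} 1
  2 to go: {0,1} 1  {1,2} 2  {1,4} 2  {2,4} 2  {3,4} 1
  3 to go: {0,1,2} 3  {0,1,4} 3  {1,2,4} 6  {1,3,4} 3  {2,3,4} 3
  if 0:u drops first: 12 orders
  if 2:r drops first: 6 orders
  if 3:p drops first: 12 orders
heap linearizations: 30

30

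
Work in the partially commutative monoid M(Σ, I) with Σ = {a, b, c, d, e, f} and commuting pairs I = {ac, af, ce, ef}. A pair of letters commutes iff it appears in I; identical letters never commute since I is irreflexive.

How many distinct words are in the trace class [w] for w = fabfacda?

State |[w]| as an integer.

6

0(f) covers ∅
1(a) covers ∅
2(b) covers 0:f, 1:a
3(f) covers 2:b
4(a) covers 2:b
5(c) covers 3:f
6(d) covers 4:a, 5:c
7(a) covers 6:d
floor of heap: 0:f, 1:a
completions by unplaced set U, small U first (add the entries for U minus each lowest piece of U):
  |U|=1: {7}:1
  |U|=2: {6,7}:1
  |U|=3: {4,6,7}:1  {5,6,7}:1
  |U|=4: {3,5,6,7}:1  {4,5,6,7}:2
  |U|=5: {3,4,5,6,7}:3
  |U|=6: {2,3,4,5,6,7}:3
  start at 0(f): 3
  start at 1(a): 3
sum over floor = 6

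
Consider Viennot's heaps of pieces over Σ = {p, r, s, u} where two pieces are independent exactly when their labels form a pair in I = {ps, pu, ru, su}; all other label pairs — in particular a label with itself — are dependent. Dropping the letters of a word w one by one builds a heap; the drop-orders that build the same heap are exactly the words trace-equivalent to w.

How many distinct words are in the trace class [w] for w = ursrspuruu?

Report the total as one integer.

420

#0=u has no predecessor
#1=r has no predecessor
#2=s depends on [1:r]
#3=r depends on [2:s]
#4=s depends on [3:r]
#5=p depends on [3:r]
#6=u depends on [0:u]
#7=r depends on [4:s, 5:p]
#8=u depends on [6:u]
#9=u depends on [8:u]
sources: [0:u, 1:r]
N(rest) = Σ N(rest − s) over sources s of rest; N(one piece) = 1:
  size 1 → [7]=1  [9]=1
  size 2 → [4,7]=1  [5,7]=1  [7,9]=2  [8,9]=1
  size 3 → [4,5,7]=2  [4,7,9]=3  [5,7,9]=3  [6,8,9]=1  [7,8,9]=3
  size 4 → [0,6,8,9]=1  [3,4,5,7]=2  [4,5,7,9]=8  [4,7,8,9]=6  [5,7,8,9]=6  [6,7,8,9]=4
  size 5 → [0,6,7,8,9]=5  [2,3,4,5,7]=2  [3,4,5,7,9]=10  [4,5,7,8,9]=20  [4,6,7,8,9]=10  [5,6,7,8,9]=10
  size 6 → [0,4,6,7,8,9]=15  [0,5,6,7,8,9]=15  [1,2,3,4,5,7]=2  [2,3,4,5,7,9]=12  [3,4,5,7,8,9]=30  [4,5,6,7,8,9]=40
  size 7 → [0,4,5,6,7,8,9]=70  [1,2,3,4,5,7,9]=14  [2,3,4,5,7,8,9]=42  [3,4,5,6,7,8,9]=70
  size 8 → [0,3,4,5,6,7,8,9]=140  [1,2,3,4,5,7,8,9]=56  [2,3,4,5,6,7,8,9]=112
  first=0(u) contributes 168
  first=1(r) contributes 252
|[w]| = 420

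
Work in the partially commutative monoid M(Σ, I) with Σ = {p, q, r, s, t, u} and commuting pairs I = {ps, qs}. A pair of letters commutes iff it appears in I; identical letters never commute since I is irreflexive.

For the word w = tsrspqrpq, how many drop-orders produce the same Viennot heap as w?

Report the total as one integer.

3

0(t) covers ∅
1(s) covers 0:t
2(r) covers 1:s
3(s) covers 2:r
4(p) covers 2:r
5(q) covers 4:p
6(r) covers 3:s, 5:q
7(p) covers 6:r
8(q) covers 7:p
floor of heap: 0:t
completions by unplaced set U, small U first (add the entries for U minus each lowest piece of U):
  |U|=1: {8}:1
  |U|=2: {7,8}:1
  |U|=3: {6,7,8}:1
  |U|=4: {3,6,7,8}:1  {5,6,7,8}:1
  |U|=5: {3,5,6,7,8}:2  {4,5,6,7,8}:1
  |U|=6: {3,4,5,6,7,8}:3
  |U|=7: {2,3,4,5,6,7,8}:3
  start at 0(t): 3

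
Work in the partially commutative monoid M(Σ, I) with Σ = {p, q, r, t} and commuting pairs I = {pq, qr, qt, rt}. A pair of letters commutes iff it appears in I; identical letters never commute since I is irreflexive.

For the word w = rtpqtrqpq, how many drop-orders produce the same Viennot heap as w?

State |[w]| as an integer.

336

piece 0:r — minimal
piece 1:t — minimal
piece 2:p rests on {0:r, 1:t}
piece 3:q — minimal
piece 4:t rests on {2:p}
piece 5:r rests on {2:p}
piece 6:q rests on {3:q}
piece 7:p rests on {4:t, 5:r}
piece 8:q rests on {6:q}
minimal pieces: {0:r, 1:t, 3:q}
ways to finish when only these pieces remain (= sum over removing one remaining piece with nothing left below it):
  1 left: {7}→1  {8}→1
  2 left: {4,7}→1  {5,7}→1  {6,8}→1  {7,8}→2
  3 left: {3,6,8}→1  {4,5,7}→2  {4,7,8}→3  {5,7,8}→3  {6,7,8}→3
  4 left: {2,4,5,7}→2  {3,6,7,8}→4  {4,5,7,8}→8  {4,6,7,8}→6  {5,6,7,8}→6
  5 left: {0,2,4,5,7}→2  {1,2,4,5,7}→2  {2,4,5,7,8}→10  {3,4,6,7,8}→10  {3,5,6,7,8}→10  {4,5,6,7,8}→20
  6 left: {0,1,2,4,5,7}→4  {0,2,4,5,7,8}→12  {1,2,4,5,7,8}→12  {2,4,5,6,7,8}→30  {3,4,5,6,7,8}→40
  7 left: {0,1,2,4,5,7,8}→28  {0,2,4,5,6,7,8}→42  {1,2,4,5,6,7,8}→42  {2,3,4,5,6,7,8}→70
  placing 0:r first → 112 extensions
  placing 1:t first → 112 extensions
  placing 3:q first → 112 extensions
total linear extensions = 336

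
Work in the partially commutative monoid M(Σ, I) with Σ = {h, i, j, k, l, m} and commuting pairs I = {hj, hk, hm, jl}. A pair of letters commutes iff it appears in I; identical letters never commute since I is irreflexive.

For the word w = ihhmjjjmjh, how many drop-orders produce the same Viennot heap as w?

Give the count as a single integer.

#0=i has no predecessor
#1=h depends on [0:i]
#2=h depends on [1:h]
#3=m depends on [0:i]
#4=j depends on [3:m]
#5=j depends on [4:j]
#6=j depends on [5:j]
#7=m depends on [6:j]
#8=j depends on [7:m]
#9=h depends on [2:h]
sources: [0:i]
N(rest) = Σ N(rest − s) over sources s of rest; N(one piece) = 1:
  size 1 → [8]=1  [9]=1
  size 2 → [2,9]=1  [7,8]=1  [8,9]=2
  size 3 → [1,2,9]=1  [2,8,9]=3  [6,7,8]=1  [7,8,9]=3
  size 4 → [1,2,8,9]=4  [2,7,8,9]=6  [5,6,7,8]=1  [6,7,8,9]=4
  size 5 → [1,2,7,8,9]=10  [2,6,7,8,9]=10  [4,5,6,7,8]=1  [5,6,7,8,9]=5
  size 6 → [1,2,6,7,8,9]=20  [2,5,6,7,8,9]=15  [3,4,5,6,7,8]=1  [4,5,6,7,8,9]=6
  size 7 → [1,2,5,6,7,8,9]=35  [2,4,5,6,7,8,9]=21  [3,4,5,6,7,8,9]=7
  size 8 → [1,2,4,5,6,7,8,9]=56  [2,3,4,5,6,7,8,9]=28
  first=0(i) contributes 84

84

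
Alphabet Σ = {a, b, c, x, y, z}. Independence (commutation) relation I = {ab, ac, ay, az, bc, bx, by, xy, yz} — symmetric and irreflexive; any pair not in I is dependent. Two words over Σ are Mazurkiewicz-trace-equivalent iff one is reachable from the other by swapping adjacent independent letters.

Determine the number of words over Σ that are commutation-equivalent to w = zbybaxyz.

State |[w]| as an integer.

0(z) covers ∅
1(b) covers 0:z
2(y) covers ∅
3(b) covers 1:b
4(a) covers ∅
5(x) covers 0:z, 4:a
6(y) covers 2:y
7(z) covers 3:b, 5:x
floor of heap: 0:z, 2:y, 4:a
completions by unplaced set U, small U first (add the entries for U minus each lowest piece of U):
  |U|=1: {6}:1  {7}:1
  |U|=2: {2,6}:1  {3,7}:1  {5,7}:1  {6,7}:2
  |U|=3: {1,3,7}:1  {2,6,7}:3  {3,5,7}:2  {3,6,7}:3  {4,5,7}:1  {5,6,7}:3
  |U|=4: {1,3,5,7}:3  {1,3,6,7}:4  {2,3,6,7}:6  {2,5,6,7}:6  {3,4,5,7}:3  {3,5,6,7}:8  {4,5,6,7}:4
  |U|=5: {0,1,3,5,7}:3  {1,2,3,6,7}:10  {1,3,4,5,7}:6  {1,3,5,6,7}:15  {2,3,5,6,7}:20  {2,4,5,6,7}:10  {3,4,5,6,7}:15
  |U|=6: {0,1,3,4,5,7}:9  {0,1,3,5,6,7}:18  {1,2,3,5,6,7}:45  {1,3,4,5,6,7}:36  {2,3,4,5,6,7}:45
  start at 0(z): 126
  start at 2(y): 63
  start at 4(a): 63
sum over floor = 252

252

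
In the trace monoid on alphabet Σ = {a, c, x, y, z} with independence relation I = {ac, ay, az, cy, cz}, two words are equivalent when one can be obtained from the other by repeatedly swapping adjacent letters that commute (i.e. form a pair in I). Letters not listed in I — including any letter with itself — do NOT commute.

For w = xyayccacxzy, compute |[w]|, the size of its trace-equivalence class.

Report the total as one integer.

#0=x has no predecessor
#1=y depends on [0:x]
#2=a depends on [0:x]
#3=y depends on [1:y]
#4=c depends on [0:x]
#5=c depends on [4:c]
#6=a depends on [2:a]
#7=c depends on [5:c]
#8=x depends on [3:y, 6:a, 7:c]
#9=z depends on [8:x]
#10=y depends on [9:z]
sources: [0:x]
N(rest) = Σ N(rest − s) over sources s of rest; N(one piece) = 1:
  size 1 → [10]=1
  size 2 → [9,10]=1
  size 3 → [8,9,10]=1
  size 4 → [3,8,9,10]=1  [6,8,9,10]=1  [7,8,9,10]=1
  size 5 → [1,3,8,9,10]=1  [2,6,8,9,10]=1  [3,6,8,9,10]=2  [3,7,8,9,10]=2  [5,7,8,9,10]=1  [6,7,8,9,10]=2
  size 6 → [1,3,6,8,9,10]=3  [1,3,7,8,9,10]=3  [2,3,6,8,9,10]=3  [2,6,7,8,9,10]=3  [3,5,7,8,9,10]=3  [3,6,7,8,9,10]=6  [4,5,7,8,9,10]=1  [5,6,7,8,9,10]=3
  size 7 → [1,2,3,6,8,9,10]=6  [1,3,5,7,8,9,10]=6  [1,3,6,7,8,9,10]=12  [2,3,6,7,8,9,10]=12  [2,5,6,7,8,9,10]=6  [3,4,5,7,8,9,10]=4  [3,5,6,7,8,9,10]=12  [4,5,6,7,8,9,10]=4
  size 8 → [1,2,3,6,7,8,9,10]=30  [1,3,4,5,7,8,9,10]=10  [1,3,5,6,7,8,9,10]=30  [2,3,5,6,7,8,9,10]=30  [2,4,5,6,7,8,9,10]=10  [3,4,5,6,7,8,9,10]=20
  size 9 → [1,2,3,5,6,7,8,9,10]=90  [1,3,4,5,6,7,8,9,10]=60  [2,3,4,5,6,7,8,9,10]=60
  first=0(x) contributes 210

210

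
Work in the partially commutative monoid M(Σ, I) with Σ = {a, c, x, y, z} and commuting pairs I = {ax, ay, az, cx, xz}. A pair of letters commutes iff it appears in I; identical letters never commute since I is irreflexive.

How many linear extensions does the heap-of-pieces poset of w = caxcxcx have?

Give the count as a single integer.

35

drop 0:c onto floor
drop 1:a onto {0:c}
drop 2:x onto floor
drop 3:c onto {1:a}
drop 4:x onto {2:x}
drop 5:c onto {3:c}
drop 6:x onto {4:x}
ground layer = {0:c, 2:x}
drop-orders for the pieces not yet dropped (sum over which currently-grounded one goes next):
  1 to go: {5} 1  {6} 1
  2 to go: {3,5} 1  {4,6} 1  {5,6} 2
  3 to go: {1,3,5} 1  {2,4,6} 1  {3,5,6} 3  {4,5,6} 3
  4 to go: {0,1,3,5} 1  {1,3,5,6} 4  {2,4,5,6} 4  {3,4,5,6} 6
  5 to go: {0,1,3,5,6} 5  {1,3,4,5,6} 10  {2,3,4,5,6} 10
  if 0:c drops first: 20 orders
  if 2:x drops first: 15 orders
heap linearizations: 35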